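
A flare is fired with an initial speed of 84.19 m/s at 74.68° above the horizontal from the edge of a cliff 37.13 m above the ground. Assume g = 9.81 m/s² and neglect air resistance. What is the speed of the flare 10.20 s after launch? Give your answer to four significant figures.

v_x = 84.19 cos 74.68° = 22.244 m/s (constant).
v_y(t) = 84.19 sin 74.68° − g t = 81.198 − 9.81 × 10.20 = -18.864 m/s.
Speed = √(v_x² + v_y²) = √(494.80 + 355.85) = 29.17 m/s.

29.17 m/s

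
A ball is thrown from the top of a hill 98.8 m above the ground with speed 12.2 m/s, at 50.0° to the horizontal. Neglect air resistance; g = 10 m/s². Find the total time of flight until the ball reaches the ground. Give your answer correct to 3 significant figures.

5.48 s

Vertical component: v_y = 12.2 sin 50.0° = 9.346 m/s.
Taking up as positive with launch at y = 98.8 m, landing at y = 0: 0 = 98.8 + 9.346 t − ½(10) t².
Solving 5.000 t² − 9.346 t − 98.8 = 0 gives t = [9.346 + √(9.346² + 4·5.000·98.8)] / 10.00 = 5.48 s.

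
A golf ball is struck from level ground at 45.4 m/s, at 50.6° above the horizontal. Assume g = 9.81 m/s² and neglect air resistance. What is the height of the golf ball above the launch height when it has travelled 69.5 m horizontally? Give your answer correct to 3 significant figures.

56.1 m

v_x = 45.4 cos 50.6° = 28.82 m/s, v_y0 = 45.4 sin 50.6° = 35.08 m/s.
Time to reach x = 69.5 m: t = x / v_x = 69.5 / 28.82 = 2.412 s.
y = v_y0 t − ½ g t² = 35.08×2.412 − 4.905×2.412² = 56.1 m.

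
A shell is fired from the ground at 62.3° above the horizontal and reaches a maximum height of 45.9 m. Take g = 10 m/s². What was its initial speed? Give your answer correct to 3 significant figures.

34.2 m/s

At maximum height v_y = 0, so (v₀ sin θ)² = 2 g H.
v₀ sin 62.3° = √(2 × 10 × 45.9) = 30.30 m/s.
v₀ = 30.30 / sin 62.3° = 30.30 / 0.8854 = 34.2 m/s.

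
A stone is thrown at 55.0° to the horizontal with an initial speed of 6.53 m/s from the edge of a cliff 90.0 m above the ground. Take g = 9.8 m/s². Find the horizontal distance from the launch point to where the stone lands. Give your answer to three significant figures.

18.2 m

Components: v_x = 6.53 cos 55.0° = 3.745 m/s, v_y = 6.53 sin 55.0° = 5.349 m/s.
Vertical: 0 = 90.0 + 5.349 t − ½(9.8) t² ⇒ 4.900 t² − 5.349 t − 90.0 = 0.
t = [5.349 + √(28.61 + 1764)] / 9.800 = 4.866 s.
Horizontal: R = v_x · t = 3.745 × 4.866 = 18.2 m.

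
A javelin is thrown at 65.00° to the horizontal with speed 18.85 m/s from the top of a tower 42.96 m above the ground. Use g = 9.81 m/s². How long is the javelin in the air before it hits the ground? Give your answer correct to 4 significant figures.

5.175 s

Vertical component: v_y = 18.85 sin 65.00° = 17.084 m/s.
Taking up as positive with launch at y = 42.96 m, landing at y = 0: 0 = 42.96 + 17.084 t − ½(9.81) t².
Solving 4.905 t² − 17.084 t − 42.96 = 0 gives t = [17.084 + √(17.084² + 4·4.905·42.96)] / 9.810 = 5.175 s.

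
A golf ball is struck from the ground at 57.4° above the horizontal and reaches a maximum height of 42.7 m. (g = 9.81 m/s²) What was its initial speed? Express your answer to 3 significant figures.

At maximum height v_y = 0, so (v₀ sin θ)² = 2 g H.
v₀ sin 57.4° = √(2 × 9.81 × 42.7) = 28.94 m/s.
v₀ = 28.94 / sin 57.4° = 28.94 / 0.8425 = 34.4 m/s.

34.4 m/s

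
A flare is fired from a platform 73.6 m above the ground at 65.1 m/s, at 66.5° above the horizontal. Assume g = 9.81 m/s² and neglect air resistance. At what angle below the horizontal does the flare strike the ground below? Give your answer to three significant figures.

v_x = 65.1 cos 66.5° = 25.96 m/s.
At impact |v_y| = √(v_y0² + 2 g h) = √(59.70² + 2×9.81×73.6) = 70.77 m/s.
Angle below horizontal = arctan(|v_y| / v_x) = arctan(70.77 / 25.96) = 69.9°.

69.9°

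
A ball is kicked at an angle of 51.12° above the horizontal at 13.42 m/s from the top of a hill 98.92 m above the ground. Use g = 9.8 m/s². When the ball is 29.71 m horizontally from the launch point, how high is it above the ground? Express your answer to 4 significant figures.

v_x = 13.42 cos 51.12° = 8.4236 m/s, v_y0 = 13.42 sin 51.12° = 10.447 m/s.
Time to reach x = 29.71 m: t = x / v_x = 29.71 / 8.4236 = 3.5270 s.
y = 98.92 + v_y0 t − ½ g t² = 98.92 + 10.447×3.5270 − 4.900×3.5270² = 74.81 m.

74.81 m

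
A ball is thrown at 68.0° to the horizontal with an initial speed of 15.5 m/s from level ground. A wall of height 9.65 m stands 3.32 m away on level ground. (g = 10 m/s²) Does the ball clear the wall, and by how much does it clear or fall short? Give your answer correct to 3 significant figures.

No — it falls 3.07 m short of clearing the wall.

v_x = 15.5 cos 68.0° = 5.806 m/s; v_y0 = 15.5 sin 68.0° = 14.37 m/s.
Time to reach the wall: t = 3.32 / 5.806 = 0.5718 s.
Height at that point: y = 14.37×0.5718 − 5.000×0.5718² = 6.582 m.
That is 9.65 − 6.582 = 3.07 m below the top of the wall, so the ball does not clear it.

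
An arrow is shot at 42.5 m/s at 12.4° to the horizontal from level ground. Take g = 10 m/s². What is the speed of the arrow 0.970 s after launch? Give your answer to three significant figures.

v_x = 42.5 cos 12.4° = 41.51 m/s (constant).
v_y(t) = 42.5 sin 12.4° − g t = 9.126 − 10 × 0.970 = -0.5740 m/s.
Speed = √(v_x² + v_y²) = √(1723 + 0.3295) = 41.5 m/s.

41.5 m/s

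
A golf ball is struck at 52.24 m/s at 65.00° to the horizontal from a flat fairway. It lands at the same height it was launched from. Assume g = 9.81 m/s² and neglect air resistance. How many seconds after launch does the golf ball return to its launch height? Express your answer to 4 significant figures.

9.653 s

Vertical component: v_y = 52.24 sin 65.00° = 47.346 m/s.
For a projectile landing at launch height, time of flight is t = 2 v_y / g = 2 × 47.346 / 9.81 = 9.653 s.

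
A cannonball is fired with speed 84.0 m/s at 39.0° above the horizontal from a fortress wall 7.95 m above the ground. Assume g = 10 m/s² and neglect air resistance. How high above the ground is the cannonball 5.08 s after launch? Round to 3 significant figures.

147 m

v_y0 = 84.0 sin 39.0° = 52.86 m/s.
y(t) = 7.95 + v_y0 t − ½ g t² = 7.95 + 52.86×5.08 − ½×10×5.08² = 147 m.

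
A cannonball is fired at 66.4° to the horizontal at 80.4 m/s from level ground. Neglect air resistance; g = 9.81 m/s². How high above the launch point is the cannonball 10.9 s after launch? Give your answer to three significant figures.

220 m

v_y0 = 80.4 sin 66.4° = 73.68 m/s.
y(t) = v_y0 t − ½ g t² = 73.68×10.9 − 4.905×10.9² = 220 m.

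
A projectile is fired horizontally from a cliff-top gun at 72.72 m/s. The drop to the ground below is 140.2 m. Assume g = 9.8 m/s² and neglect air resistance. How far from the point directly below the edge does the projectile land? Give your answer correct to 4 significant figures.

389.0 m

Initial vertical velocity is zero, so the fall time comes from h = ½ g t²: t = √(2 × 140.2 / 9.8) = 5.3490 s.
Horizontal motion is uniform at 72.72 m/s, so x = 72.72 × 5.3490 = 389.0 m.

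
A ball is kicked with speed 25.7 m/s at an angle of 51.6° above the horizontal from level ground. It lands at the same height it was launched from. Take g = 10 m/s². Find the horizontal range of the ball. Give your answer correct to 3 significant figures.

64.3 m

Components: v_x = 25.7 cos 51.6° = 15.96 m/s, v_y = 25.7 sin 51.6° = 20.14 m/s.
Time of flight (same landing height): t = 2 v_y / g = 2 × 20.14 / 10 = 4.028 s.
Range: R = v_x · t = 15.96 × 4.028 = 64.3 m.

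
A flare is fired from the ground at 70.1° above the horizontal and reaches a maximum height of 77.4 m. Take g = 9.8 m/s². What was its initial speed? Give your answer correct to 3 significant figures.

41.4 m/s

At maximum height v_y = 0, so (v₀ sin θ)² = 2 g H.
v₀ sin 70.1° = √(2 × 9.8 × 77.4) = 38.95 m/s.
v₀ = 38.95 / sin 70.1° = 38.95 / 0.9403 = 41.4 m/s.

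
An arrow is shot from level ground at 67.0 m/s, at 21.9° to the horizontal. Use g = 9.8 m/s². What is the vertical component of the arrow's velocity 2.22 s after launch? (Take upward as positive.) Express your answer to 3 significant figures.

Initial vertical component: v_y0 = 67.0 sin 21.9° = 24.99 m/s.
v_y(t) = v_y0 − g t = 24.99 − 9.8 × 2.22 = 3.23 m/s.

3.23 m/s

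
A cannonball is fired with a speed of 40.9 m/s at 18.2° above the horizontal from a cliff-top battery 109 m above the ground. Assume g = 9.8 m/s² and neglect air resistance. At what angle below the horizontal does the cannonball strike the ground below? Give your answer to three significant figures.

51.0°

v_x = 40.9 cos 18.2° = 38.85 m/s.
At impact |v_y| = √(v_y0² + 2 g h) = √(12.77² + 2×9.8×109) = 47.95 m/s.
Angle below horizontal = arctan(|v_y| / v_x) = arctan(47.95 / 38.85) = 51.0°.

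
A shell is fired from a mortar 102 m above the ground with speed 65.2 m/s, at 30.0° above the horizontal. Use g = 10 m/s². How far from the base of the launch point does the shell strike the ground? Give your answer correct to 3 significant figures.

499 m

Components: v_x = 65.2 cos 30.0° = 56.46 m/s, v_y = 65.2 sin 30.0° = 32.60 m/s.
Vertical: 0 = 102 + 32.60 t − ½(10) t² ⇒ 5.000 t² − 32.60 t − 102 = 0.
t = [32.60 + √(1063 + 2040)] / 10.00 = 8.830 s.
Horizontal: R = v_x · t = 56.46 × 8.830 = 499 m.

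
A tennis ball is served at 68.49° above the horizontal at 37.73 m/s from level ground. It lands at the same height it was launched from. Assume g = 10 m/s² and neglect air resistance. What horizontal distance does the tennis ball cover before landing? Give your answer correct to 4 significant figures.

97.12 m

Components: v_x = 37.73 cos 68.49° = 13.834 m/s, v_y = 37.73 sin 68.49° = 35.102 m/s.
Time of flight (same landing height): t = 2 v_y / g = 2 × 35.102 / 10 = 7.0204 s.
Range: R = v_x · t = 13.834 × 7.0204 = 97.12 m.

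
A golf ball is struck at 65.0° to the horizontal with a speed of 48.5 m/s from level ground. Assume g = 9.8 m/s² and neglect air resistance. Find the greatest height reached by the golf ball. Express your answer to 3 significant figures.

Vertical component of launch velocity: v_y = 48.5 sin 65.0° = 43.96 m/s.
At the highest point the vertical velocity is zero, so v_y² = 2 g h_max.
h_max = (43.96)² / (2 × 9.8) = 1932 / 19.60 = 98.6 m.

98.6 m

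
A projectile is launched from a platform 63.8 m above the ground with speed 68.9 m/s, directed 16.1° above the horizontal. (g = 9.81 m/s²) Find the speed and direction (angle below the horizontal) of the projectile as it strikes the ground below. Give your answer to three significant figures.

v_x = 68.9 cos 16.1° = 66.20 m/s (constant).
|v_y| at impact = √((19.11)² + 2×9.81×63.8) = 40.21 m/s.
Speed = √(66.20² + 40.21²) = 77.5 m/s; angle = arctan(40.21/66.20) = 31.3° below horizontal.

77.5 m/s at 31.3° below the horizontal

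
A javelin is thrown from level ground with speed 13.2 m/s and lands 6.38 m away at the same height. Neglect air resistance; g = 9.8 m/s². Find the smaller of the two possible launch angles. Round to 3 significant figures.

10.5°

Level-ground range: R = v₀² sin(2θ)/g ⇒ sin 2θ = R g / v₀² = 6.38×9.8/13.2² = 0.3588.
2θ = arcsin(0.3588) = 21.03° or 180° − 21.03° = 158.97°.
So θ = 10.5° or θ = 79.5°.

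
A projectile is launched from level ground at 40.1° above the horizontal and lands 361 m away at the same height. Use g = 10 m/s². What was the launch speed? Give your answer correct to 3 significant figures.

On level ground, R = v₀² sin(2θ) / g, so v₀ = √(R g / sin 2θ).
sin(2 × 40.1°) = 0.9854.
v₀ = √(361 × 10 / 0.9854) = √3663 = 60.5 m/s.

60.5 m/s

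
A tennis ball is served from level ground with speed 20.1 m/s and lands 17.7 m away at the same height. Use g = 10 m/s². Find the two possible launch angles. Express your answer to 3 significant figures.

13.0° and 77.0°

Level-ground range: R = v₀² sin(2θ)/g ⇒ sin 2θ = R g / v₀² = 17.7×10/20.1² = 0.4381.
2θ = arcsin(0.4381) = 25.98° or 180° − 25.98° = 154.02°.
So θ = 13.0° or θ = 77.0°.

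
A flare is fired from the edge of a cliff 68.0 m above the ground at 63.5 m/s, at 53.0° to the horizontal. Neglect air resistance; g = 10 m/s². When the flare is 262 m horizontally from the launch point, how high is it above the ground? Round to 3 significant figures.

181 m

v_x = 63.5 cos 53.0° = 38.22 m/s, v_y0 = 63.5 sin 53.0° = 50.71 m/s.
Time to reach x = 262 m: t = x / v_x = 262 / 38.22 = 6.855 s.
y = 68.0 + v_y0 t − ½ g t² = 68.0 + 50.71×6.855 − 5.000×6.855² = 181 m.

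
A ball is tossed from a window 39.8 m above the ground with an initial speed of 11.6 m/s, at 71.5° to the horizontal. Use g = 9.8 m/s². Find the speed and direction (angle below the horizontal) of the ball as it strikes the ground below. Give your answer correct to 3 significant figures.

v_x = 11.6 cos 71.5° = 3.681 m/s (constant).
|v_y| at impact = √((11.00)² + 2×9.8×39.8) = 30.02 m/s.
Speed = √(3.681² + 30.02²) = 30.2 m/s; angle = arctan(30.02/3.681) = 83.0° below horizontal.

30.2 m/s at 83.0° below the horizontal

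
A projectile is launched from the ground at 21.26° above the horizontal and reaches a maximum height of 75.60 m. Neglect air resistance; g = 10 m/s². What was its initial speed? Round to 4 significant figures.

At maximum height v_y = 0, so (v₀ sin θ)² = 2 g H.
v₀ sin 21.26° = √(2 × 10 × 75.60) = 38.884 m/s.
v₀ = 38.884 / sin 21.26° = 38.884 / 0.3626 = 107.2 m/s.

107.2 m/s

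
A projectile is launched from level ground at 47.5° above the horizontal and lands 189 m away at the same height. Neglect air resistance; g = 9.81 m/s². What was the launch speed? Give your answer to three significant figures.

On level ground, R = v₀² sin(2θ) / g, so v₀ = √(R g / sin 2θ).
sin(2 × 47.5°) = 0.9962.
v₀ = √(189 × 9.81 / 0.9962) = √1861 = 43.1 m/s.

43.1 m/s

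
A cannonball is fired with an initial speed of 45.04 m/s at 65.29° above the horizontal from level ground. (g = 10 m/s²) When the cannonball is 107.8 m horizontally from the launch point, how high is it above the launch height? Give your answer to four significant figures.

70.36 m

v_x = 45.04 cos 65.29° = 18.828 m/s, v_y0 = 45.04 sin 65.29° = 40.916 m/s.
Time to reach x = 107.8 m: t = x / v_x = 107.8 / 18.828 = 5.7255 s.
y = v_y0 t − ½ g t² = 40.916×5.7255 − 5.000×5.7255² = 70.36 m.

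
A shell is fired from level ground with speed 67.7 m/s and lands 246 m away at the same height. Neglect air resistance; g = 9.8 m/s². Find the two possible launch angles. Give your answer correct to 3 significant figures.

Level-ground range: R = v₀² sin(2θ)/g ⇒ sin 2θ = R g / v₀² = 246×9.8/67.7² = 0.5260.
2θ = arcsin(0.5260) = 31.74° or 180° − 31.74° = 148.26°.
So θ = 15.9° or θ = 74.1°.

15.9° and 74.1°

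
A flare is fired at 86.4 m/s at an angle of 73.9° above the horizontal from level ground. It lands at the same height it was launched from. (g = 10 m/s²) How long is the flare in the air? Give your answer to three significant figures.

Vertical component: v_y = 86.4 sin 73.9° = 83.01 m/s.
For a projectile landing at launch height, time of flight is t = 2 v_y / g = 2 × 83.01 / 10 = 16.6 s.

16.6 s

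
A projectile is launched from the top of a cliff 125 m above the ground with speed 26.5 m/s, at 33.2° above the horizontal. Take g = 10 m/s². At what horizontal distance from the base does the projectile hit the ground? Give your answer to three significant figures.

Components: v_x = 26.5 cos 33.2° = 22.17 m/s, v_y = 26.5 sin 33.2° = 14.51 m/s.
Vertical: 0 = 125 + 14.51 t − ½(10) t² ⇒ 5.000 t² − 14.51 t − 125 = 0.
t = [14.51 + √(210.5 + 2500)] / 10.00 = 6.657 s.
Horizontal: R = v_x · t = 22.17 × 6.657 = 148 m.

148 m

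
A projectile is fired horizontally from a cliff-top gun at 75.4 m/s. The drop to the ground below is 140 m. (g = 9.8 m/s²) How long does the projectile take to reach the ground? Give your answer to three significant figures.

5.35 s

The horizontal speed doesn't affect the fall. With v_y0 = 0, h = ½ g t².
t = √(2 × 140 / 9.8) = √28.57 = 5.35 s.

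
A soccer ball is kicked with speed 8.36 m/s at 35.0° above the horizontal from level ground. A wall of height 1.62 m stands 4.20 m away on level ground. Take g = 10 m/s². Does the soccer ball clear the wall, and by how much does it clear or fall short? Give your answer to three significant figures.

v_x = 8.36 cos 35.0° = 6.848 m/s; v_y0 = 8.36 sin 35.0° = 4.795 m/s.
Time to reach the wall: t = 4.20 / 6.848 = 0.6133 s.
Height at that point: y = 4.795×0.6133 − 5.000×0.6133² = 1.060 m.
That is 1.62 − 1.060 = 0.560 m below the top of the wall, so the soccer ball does not clear it.

No — it falls 0.560 m short of clearing the wall.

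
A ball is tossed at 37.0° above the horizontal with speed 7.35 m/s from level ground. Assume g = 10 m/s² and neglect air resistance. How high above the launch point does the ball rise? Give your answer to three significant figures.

Vertical component of launch velocity: v_y = 7.35 sin 37.0° = 4.423 m/s.
At the highest point the vertical velocity is zero, so v_y² = 2 g h_max.
h_max = (4.423)² / (2 × 10) = 19.56 / 20.00 = 0.978 m.

0.978 m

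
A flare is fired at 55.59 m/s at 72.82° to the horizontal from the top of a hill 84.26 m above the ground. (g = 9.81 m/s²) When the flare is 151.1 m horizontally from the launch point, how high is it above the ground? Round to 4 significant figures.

157.6 m

v_x = 55.59 cos 72.82° = 16.420 m/s, v_y0 = 55.59 sin 72.82° = 53.110 m/s.
Time to reach x = 151.1 m: t = x / v_x = 151.1 / 16.420 = 9.2022 s.
y = 84.26 + v_y0 t − ½ g t² = 84.26 + 53.110×9.2022 − 4.905×9.2022² = 157.6 m.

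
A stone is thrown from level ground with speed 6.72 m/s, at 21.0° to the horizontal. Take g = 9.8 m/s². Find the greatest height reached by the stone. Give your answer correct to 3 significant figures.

Vertical component of launch velocity: v_y = 6.72 sin 21.0° = 2.408 m/s.
At the highest point the vertical velocity is zero, so v_y² = 2 g h_max.
h_max = (2.408)² / (2 × 9.8) = 5.798 / 19.60 = 0.296 m.

0.296 m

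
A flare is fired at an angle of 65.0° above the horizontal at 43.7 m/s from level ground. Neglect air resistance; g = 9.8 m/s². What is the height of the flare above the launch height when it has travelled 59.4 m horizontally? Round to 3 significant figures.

v_x = 43.7 cos 65.0° = 18.47 m/s, v_y0 = 43.7 sin 65.0° = 39.61 m/s.
Time to reach x = 59.4 m: t = x / v_x = 59.4 / 18.47 = 3.216 s.
y = v_y0 t − ½ g t² = 39.61×3.216 − 4.900×3.216² = 76.7 m.

76.7 m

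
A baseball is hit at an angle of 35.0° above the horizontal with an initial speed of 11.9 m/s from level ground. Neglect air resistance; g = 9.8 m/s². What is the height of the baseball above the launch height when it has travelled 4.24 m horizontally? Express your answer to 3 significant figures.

v_x = 11.9 cos 35.0° = 9.748 m/s, v_y0 = 11.9 sin 35.0° = 6.826 m/s.
Time to reach x = 4.24 m: t = x / v_x = 4.24 / 9.748 = 0.4350 s.
y = v_y0 t − ½ g t² = 6.826×0.4350 − 4.900×0.4350² = 2.04 m.

2.04 m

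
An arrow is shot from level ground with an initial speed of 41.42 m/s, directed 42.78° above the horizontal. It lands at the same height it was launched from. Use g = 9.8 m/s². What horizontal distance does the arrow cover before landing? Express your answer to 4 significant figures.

Components: v_x = 41.42 cos 42.78° = 30.401 m/s, v_y = 41.42 sin 42.78° = 28.132 m/s.
Time of flight (same landing height): t = 2 v_y / g = 2 × 28.132 / 9.8 = 5.7412 s.
Range: R = v_x · t = 30.401 × 5.7412 = 174.5 m.

174.5 m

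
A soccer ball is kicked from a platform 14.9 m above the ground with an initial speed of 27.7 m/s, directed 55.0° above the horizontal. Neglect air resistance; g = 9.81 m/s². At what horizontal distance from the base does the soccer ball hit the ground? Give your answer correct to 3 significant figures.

82.8 m

Components: v_x = 27.7 cos 55.0° = 15.89 m/s, v_y = 27.7 sin 55.0° = 22.69 m/s.
Vertical: 0 = 14.9 + 22.69 t − ½(9.81) t² ⇒ 4.905 t² − 22.69 t − 14.9 = 0.
t = [22.69 + √(514.8 + 292.3)] / 9.810 = 5.209 s.
Horizontal: R = v_x · t = 15.89 × 5.209 = 82.8 m.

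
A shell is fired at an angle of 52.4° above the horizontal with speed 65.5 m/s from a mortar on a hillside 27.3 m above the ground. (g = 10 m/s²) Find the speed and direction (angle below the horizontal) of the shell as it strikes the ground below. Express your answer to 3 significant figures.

69.5 m/s at 54.9° below the horizontal

v_x = 65.5 cos 52.4° = 39.96 m/s (constant).
|v_y| at impact = √((51.89)² + 2×10×27.3) = 56.91 m/s.
Speed = √(39.96² + 56.91²) = 69.5 m/s; angle = arctan(56.91/39.96) = 54.9° below horizontal.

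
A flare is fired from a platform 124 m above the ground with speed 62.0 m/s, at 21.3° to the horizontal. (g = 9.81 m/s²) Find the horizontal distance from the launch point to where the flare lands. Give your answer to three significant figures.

452 m

Components: v_x = 62.0 cos 21.3° = 57.76 m/s, v_y = 62.0 sin 21.3° = 22.52 m/s.
Vertical: 0 = 124 + 22.52 t − ½(9.81) t² ⇒ 4.905 t² − 22.52 t − 124 = 0.
t = [22.52 + √(507.2 + 2433)] / 9.810 = 7.823 s.
Horizontal: R = v_x · t = 57.76 × 7.823 = 452 m.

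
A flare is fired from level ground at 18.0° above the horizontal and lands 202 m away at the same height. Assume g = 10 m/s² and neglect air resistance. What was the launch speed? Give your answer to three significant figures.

58.6 m/s

On level ground, R = v₀² sin(2θ) / g, so v₀ = √(R g / sin 2θ).
sin(2 × 18.0°) = 0.5878.
v₀ = √(202 × 10 / 0.5878) = √3437 = 58.6 m/s.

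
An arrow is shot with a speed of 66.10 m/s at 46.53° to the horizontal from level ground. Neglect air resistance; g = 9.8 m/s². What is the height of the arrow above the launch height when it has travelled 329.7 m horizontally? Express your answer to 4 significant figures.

90.23 m

v_x = 66.10 cos 46.53° = 45.475 m/s, v_y0 = 66.10 sin 46.53° = 47.971 m/s.
Time to reach x = 329.7 m: t = x / v_x = 329.7 / 45.475 = 7.2501 s.
y = v_y0 t − ½ g t² = 47.971×7.2501 − 4.900×7.2501² = 90.23 m.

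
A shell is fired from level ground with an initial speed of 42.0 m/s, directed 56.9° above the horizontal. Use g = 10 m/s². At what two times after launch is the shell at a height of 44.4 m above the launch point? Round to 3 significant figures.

1.65 s and 5.39 s

v_y0 = 42.0 sin 56.9° = 35.18 m/s.
Set y = v_y0 t − ½ g t² = 44.4: 5.000 t² − 35.18 t + 44.4 = 0.
t = [35.18 ± √(1238 − 888.0)] / 10 = (35.18 ± 18.71) / 10, giving t = 1.65 s or t = 5.39 s.
So the shell is at 44.4 m at t = 1.65 s (rising) and t = 5.39 s (falling).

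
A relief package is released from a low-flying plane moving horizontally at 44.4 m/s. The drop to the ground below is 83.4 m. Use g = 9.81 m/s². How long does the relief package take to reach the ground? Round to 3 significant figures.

The horizontal speed doesn't affect the fall. With v_y0 = 0, h = ½ g t².
t = √(2 × 83.4 / 9.81) = √17.00 = 4.12 s.

4.12 s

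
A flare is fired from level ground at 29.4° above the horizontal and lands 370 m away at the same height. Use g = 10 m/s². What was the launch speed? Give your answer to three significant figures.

65.8 m/s

On level ground, R = v₀² sin(2θ) / g, so v₀ = √(R g / sin 2θ).
sin(2 × 29.4°) = 0.8554.
v₀ = √(370 × 10 / 0.8554) = √4325 = 65.8 m/s.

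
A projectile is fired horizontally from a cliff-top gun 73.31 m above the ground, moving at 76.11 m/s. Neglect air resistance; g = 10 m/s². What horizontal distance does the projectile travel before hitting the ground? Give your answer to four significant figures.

291.4 m

Initial vertical velocity is zero, so the fall time comes from h = ½ g t²: t = √(2 × 73.31 / 10) = 3.8291 s.
Horizontal motion is uniform at 76.11 m/s, so x = 76.11 × 3.8291 = 291.4 m.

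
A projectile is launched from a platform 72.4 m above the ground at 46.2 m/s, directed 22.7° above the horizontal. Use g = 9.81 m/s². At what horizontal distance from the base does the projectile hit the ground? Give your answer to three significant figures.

259 m

Components: v_x = 46.2 cos 22.7° = 42.62 m/s, v_y = 46.2 sin 22.7° = 17.83 m/s.
Vertical: 0 = 72.4 + 17.83 t − ½(9.81) t² ⇒ 4.905 t² − 17.83 t − 72.4 = 0.
t = [17.83 + √(317.9 + 1420)] / 9.810 = 6.067 s.
Horizontal: R = v_x · t = 42.62 × 6.067 = 259 m.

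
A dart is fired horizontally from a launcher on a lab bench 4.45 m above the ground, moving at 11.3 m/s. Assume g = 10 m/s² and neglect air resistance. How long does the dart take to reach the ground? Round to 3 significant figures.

The horizontal speed doesn't affect the fall. With v_y0 = 0, h = ½ g t².
t = √(2 × 4.45 / 10) = √0.8900 = 0.943 s.

0.943 s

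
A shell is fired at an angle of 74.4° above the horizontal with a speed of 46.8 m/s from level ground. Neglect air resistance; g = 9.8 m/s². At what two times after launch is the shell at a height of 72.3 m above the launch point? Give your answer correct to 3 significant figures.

v_y0 = 46.8 sin 74.4° = 45.08 m/s.
Set y = v_y0 t − ½ g t² = 72.3: 4.900 t² − 45.08 t + 72.3 = 0.
t = [45.08 ± √(2032 − 1417)] / 9.8 = (45.08 ± 24.80) / 9.8, giving t = 2.07 s or t = 7.13 s.
So the shell is at 72.3 m at t = 2.07 s (rising) and t = 7.13 s (falling).

2.07 s and 7.13 s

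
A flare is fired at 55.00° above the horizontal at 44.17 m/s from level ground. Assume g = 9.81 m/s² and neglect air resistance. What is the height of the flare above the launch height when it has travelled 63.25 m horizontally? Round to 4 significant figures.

59.76 m

v_x = 44.17 cos 55.00° = 25.335 m/s, v_y0 = 44.17 sin 55.00° = 36.182 m/s.
Time to reach x = 63.25 m: t = x / v_x = 63.25 / 25.335 = 2.4965 s.
y = v_y0 t − ½ g t² = 36.182×2.4965 − 4.905×2.4965² = 59.76 m.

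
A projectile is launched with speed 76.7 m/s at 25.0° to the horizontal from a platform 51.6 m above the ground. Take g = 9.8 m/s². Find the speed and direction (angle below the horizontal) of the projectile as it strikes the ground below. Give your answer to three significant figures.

83.0 m/s at 33.2° below the horizontal

v_x = 76.7 cos 25.0° = 69.51 m/s (constant).
|v_y| at impact = √((32.41)² + 2×9.8×51.6) = 45.41 m/s.
Speed = √(69.51² + 45.41²) = 83.0 m/s; angle = arctan(45.41/69.51) = 33.2° below horizontal.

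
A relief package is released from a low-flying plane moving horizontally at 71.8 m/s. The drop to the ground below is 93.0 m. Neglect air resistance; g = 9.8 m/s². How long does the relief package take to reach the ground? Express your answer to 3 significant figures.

The horizontal speed doesn't affect the fall. With v_y0 = 0, h = ½ g t².
t = √(2 × 93.0 / 9.8) = √18.98 = 4.36 s.

4.36 s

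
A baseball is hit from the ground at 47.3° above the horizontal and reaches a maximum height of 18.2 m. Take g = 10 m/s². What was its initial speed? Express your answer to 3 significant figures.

At maximum height v_y = 0, so (v₀ sin θ)² = 2 g H.
v₀ sin 47.3° = √(2 × 10 × 18.2) = 19.08 m/s.
v₀ = 19.08 / sin 47.3° = 19.08 / 0.7349 = 26.0 m/s.

26.0 m/s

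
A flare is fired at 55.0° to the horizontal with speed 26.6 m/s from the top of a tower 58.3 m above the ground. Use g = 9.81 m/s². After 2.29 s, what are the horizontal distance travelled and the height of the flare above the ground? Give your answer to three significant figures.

x = 34.9 m, y = 82.5 m

v_x = 26.6 cos 55.0° = 15.26 m/s; v_y0 = 26.6 sin 55.0° = 21.79 m/s.
x = v_x t = 15.26 × 2.29 = 34.9 m.
y = 58.3 + v_y0 t − ½ g t² = 82.5 m.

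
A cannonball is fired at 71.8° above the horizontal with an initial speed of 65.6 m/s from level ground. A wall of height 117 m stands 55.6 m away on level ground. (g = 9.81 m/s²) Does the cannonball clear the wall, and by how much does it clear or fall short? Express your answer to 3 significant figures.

v_x = 65.6 cos 71.8° = 20.49 m/s; v_y0 = 65.6 sin 71.8° = 62.32 m/s.
Time to reach the wall: t = 55.6 / 20.49 = 2.714 s.
Height at that point: y = 62.32×2.714 − 4.905×2.714² = 133.0 m.
That is 133.0 − 117 = 16.0 m above the top of the wall, so the cannonball clears it.

Yes — it clears the wall by 16.0 m.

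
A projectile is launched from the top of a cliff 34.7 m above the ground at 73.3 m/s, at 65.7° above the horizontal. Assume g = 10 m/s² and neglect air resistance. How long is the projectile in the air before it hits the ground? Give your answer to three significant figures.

13.9 s

Vertical component: v_y = 73.3 sin 65.7° = 66.81 m/s.
Taking up as positive with launch at y = 34.7 m, landing at y = 0: 0 = 34.7 + 66.81 t − ½(10) t².
Solving 5.000 t² − 66.81 t − 34.7 = 0 gives t = [66.81 + √(66.81² + 4·5.000·34.7)] / 10.00 = 13.9 s.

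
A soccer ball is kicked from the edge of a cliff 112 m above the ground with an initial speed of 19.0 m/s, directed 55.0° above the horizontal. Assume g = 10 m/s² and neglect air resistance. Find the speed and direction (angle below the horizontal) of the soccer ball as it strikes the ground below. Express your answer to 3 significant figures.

v_x = 19.0 cos 55.0° = 10.90 m/s (constant).
|v_y| at impact = √((15.56)² + 2×10×112) = 49.82 m/s.
Speed = √(10.90² + 49.82²) = 51.0 m/s; angle = arctan(49.82/10.90) = 77.7° below horizontal.

51.0 m/s at 77.7° below the horizontal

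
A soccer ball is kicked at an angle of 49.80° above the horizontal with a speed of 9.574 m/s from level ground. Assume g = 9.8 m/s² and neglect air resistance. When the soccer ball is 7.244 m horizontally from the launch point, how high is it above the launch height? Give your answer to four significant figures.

v_x = 9.574 cos 49.80° = 6.1796 m/s, v_y0 = 9.574 sin 49.80° = 7.3126 m/s.
Time to reach x = 7.244 m: t = x / v_x = 7.244 / 6.1796 = 1.1722 s.
y = v_y0 t − ½ g t² = 7.3126×1.1722 − 4.900×1.1722² = 1.839 m.

1.839 m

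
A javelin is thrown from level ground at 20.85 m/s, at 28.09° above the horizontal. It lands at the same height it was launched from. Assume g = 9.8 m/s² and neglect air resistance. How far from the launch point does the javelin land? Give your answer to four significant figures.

36.85 m

Components: v_x = 20.85 cos 28.09° = 18.394 m/s, v_y = 20.85 sin 28.09° = 9.8174 m/s.
Time of flight (same landing height): t = 2 v_y / g = 2 × 9.8174 / 9.8 = 2.0036 s.
Range: R = v_x · t = 18.394 × 2.0036 = 36.85 m.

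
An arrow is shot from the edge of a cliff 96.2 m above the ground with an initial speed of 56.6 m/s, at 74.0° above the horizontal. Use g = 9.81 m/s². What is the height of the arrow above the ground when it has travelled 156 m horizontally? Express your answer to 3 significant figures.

150 m

v_x = 56.6 cos 74.0° = 15.60 m/s, v_y0 = 56.6 sin 74.0° = 54.41 m/s.
Time to reach x = 156 m: t = x / v_x = 156 / 15.60 = 10.00 s.
y = 96.2 + v_y0 t − ½ g t² = 96.2 + 54.41×10.00 − 4.905×10.00² = 150 m.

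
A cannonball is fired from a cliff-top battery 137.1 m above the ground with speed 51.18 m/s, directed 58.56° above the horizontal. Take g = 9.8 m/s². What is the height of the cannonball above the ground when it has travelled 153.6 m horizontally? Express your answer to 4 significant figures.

v_x = 51.18 cos 58.56° = 26.696 m/s, v_y0 = 51.18 sin 58.56° = 43.666 m/s.
Time to reach x = 153.6 m: t = x / v_x = 153.6 / 26.696 = 5.7537 s.
y = 137.1 + v_y0 t − ½ g t² = 137.1 + 43.666×5.7537 − 4.900×5.7537² = 226.1 m.

226.1 m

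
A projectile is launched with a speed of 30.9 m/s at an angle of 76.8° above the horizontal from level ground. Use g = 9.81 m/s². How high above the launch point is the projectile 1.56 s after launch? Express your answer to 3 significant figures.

35.0 m

v_y0 = 30.9 sin 76.8° = 30.08 m/s.
y(t) = v_y0 t − ½ g t² = 30.08×1.56 − 4.905×1.56² = 35.0 m.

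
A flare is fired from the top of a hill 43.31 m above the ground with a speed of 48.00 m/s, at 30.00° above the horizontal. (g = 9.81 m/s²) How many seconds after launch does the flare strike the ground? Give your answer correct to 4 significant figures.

Vertical component: v_y = 48.00 sin 30.00° = 24.000 m/s.
Taking up as positive with launch at y = 43.31 m, landing at y = 0: 0 = 43.31 + 24.000 t − ½(9.81) t².
Solving 4.905 t² − 24.000 t − 43.31 = 0 gives t = [24.000 + √(24.000² + 4·4.905·43.31)] / 9.810 = 6.296 s.

6.296 s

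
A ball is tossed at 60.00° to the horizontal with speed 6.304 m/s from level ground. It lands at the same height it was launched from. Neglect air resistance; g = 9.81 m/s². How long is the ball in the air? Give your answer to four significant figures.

1.113 s

Vertical component: v_y = 6.304 sin 60.00° = 5.4594 m/s.
For a projectile landing at launch height, time of flight is t = 2 v_y / g = 2 × 5.4594 / 9.81 = 1.113 s.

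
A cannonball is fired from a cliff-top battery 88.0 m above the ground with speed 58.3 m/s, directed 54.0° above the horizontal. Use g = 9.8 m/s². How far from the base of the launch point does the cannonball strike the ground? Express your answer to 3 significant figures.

Components: v_x = 58.3 cos 54.0° = 34.27 m/s, v_y = 58.3 sin 54.0° = 47.17 m/s.
Vertical: 0 = 88.0 + 47.17 t − ½(9.8) t² ⇒ 4.900 t² − 47.17 t − 88.0 = 0.
t = [47.17 + √(2225 + 1725)] / 9.800 = 11.23 s.
Horizontal: R = v_x · t = 34.27 × 11.23 = 385 m.

385 m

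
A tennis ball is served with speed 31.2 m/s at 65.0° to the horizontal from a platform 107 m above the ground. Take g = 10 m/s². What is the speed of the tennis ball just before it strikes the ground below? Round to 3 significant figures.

v_x = 31.2 cos 65.0° = 13.19 m/s is unchanged throughout.
For the vertical component, v_y² = v_y0² + 2 g h = (28.28)² + 2×10×107 = 2940, so |v_y| = 54.22 m/s.
Impact speed = √(v_x² + v_y²) = √(174.0 + 2940) = 55.8 m/s.

55.8 m/s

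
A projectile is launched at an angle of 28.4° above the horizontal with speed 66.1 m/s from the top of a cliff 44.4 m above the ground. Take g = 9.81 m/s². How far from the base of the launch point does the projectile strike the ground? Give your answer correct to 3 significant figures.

Components: v_x = 66.1 cos 28.4° = 58.14 m/s, v_y = 66.1 sin 28.4° = 31.44 m/s.
Vertical: 0 = 44.4 + 31.44 t − ½(9.81) t² ⇒ 4.905 t² − 31.44 t − 44.4 = 0.
t = [31.44 + √(988.5 + 871.1)] / 9.810 = 7.601 s.
Horizontal: R = v_x · t = 58.14 × 7.601 = 442 m.

442 m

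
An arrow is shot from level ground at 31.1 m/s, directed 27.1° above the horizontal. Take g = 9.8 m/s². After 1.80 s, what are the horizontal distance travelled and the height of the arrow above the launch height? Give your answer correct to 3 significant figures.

x = 49.8 m, y = 9.63 m

v_x = 31.1 cos 27.1° = 27.69 m/s; v_y0 = 31.1 sin 27.1° = 14.17 m/s.
x = v_x t = 27.69 × 1.80 = 49.8 m.
y = v_y0 t − ½ g t² = 14.17×1.80 − 4.900×1.80² = 9.63 m.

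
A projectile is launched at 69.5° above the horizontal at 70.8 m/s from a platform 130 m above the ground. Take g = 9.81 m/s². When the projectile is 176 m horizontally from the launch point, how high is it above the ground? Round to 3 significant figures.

v_x = 70.8 cos 69.5° = 24.79 m/s, v_y0 = 70.8 sin 69.5° = 66.32 m/s.
Time to reach x = 176 m: t = x / v_x = 176 / 24.79 = 7.100 s.
y = 130 + v_y0 t − ½ g t² = 130 + 66.32×7.100 − 4.905×7.100² = 354 m.

354 m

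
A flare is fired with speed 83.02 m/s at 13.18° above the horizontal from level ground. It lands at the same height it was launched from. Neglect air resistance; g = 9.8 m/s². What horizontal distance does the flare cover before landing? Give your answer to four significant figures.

For level ground, R = v₀² sin(2θ) / g.
sin(2 × 13.18°) = sin 26.360° = 0.4440.
R = (83.02)² × 0.4440 / 9.8 = 312.3 m.

312.3 m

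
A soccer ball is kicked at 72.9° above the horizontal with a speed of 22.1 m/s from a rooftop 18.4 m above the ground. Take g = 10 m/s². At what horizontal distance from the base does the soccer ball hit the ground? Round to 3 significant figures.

32.3 m

Components: v_x = 22.1 cos 72.9° = 6.498 m/s, v_y = 22.1 sin 72.9° = 21.12 m/s.
Vertical: 0 = 18.4 + 21.12 t − ½(10) t² ⇒ 5.000 t² − 21.12 t − 18.4 = 0.
t = [21.12 + √(446.1 + 368.0)] / 10.00 = 4.965 s.
Horizontal: R = v_x · t = 6.498 × 4.965 = 32.3 m.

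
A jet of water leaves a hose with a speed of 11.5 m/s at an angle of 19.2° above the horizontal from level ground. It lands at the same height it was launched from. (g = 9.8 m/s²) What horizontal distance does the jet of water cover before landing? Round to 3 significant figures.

Components: v_x = 11.5 cos 19.2° = 10.86 m/s, v_y = 11.5 sin 19.2° = 3.782 m/s.
Time of flight (same landing height): t = 2 v_y / g = 2 × 3.782 / 9.8 = 0.7718 s.
Range: R = v_x · t = 10.86 × 0.7718 = 8.38 m.

8.38 m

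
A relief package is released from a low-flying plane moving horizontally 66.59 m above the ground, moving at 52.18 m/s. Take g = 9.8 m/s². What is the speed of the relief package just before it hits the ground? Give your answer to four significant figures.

63.47 m/s

Fall time: t = √(2 × 66.59 / 9.8) = 3.6864 s.
At impact: v_x = 52.18 m/s (unchanged), v_y = g t = 9.8 × 3.6864 = 36.127 m/s.
Speed = √(v_x² + v_y²) = √(2722.8 + 1305.2) = 63.47 m/s.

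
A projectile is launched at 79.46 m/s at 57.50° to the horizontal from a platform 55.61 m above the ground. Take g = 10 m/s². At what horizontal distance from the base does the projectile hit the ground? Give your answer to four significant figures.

Components: v_x = 79.46 cos 57.50° = 42.694 m/s, v_y = 79.46 sin 57.50° = 67.016 m/s.
Vertical: 0 = 55.61 + 67.016 t − ½(10) t² ⇒ 5.000 t² − 67.016 t − 55.61 = 0.
t = [67.016 + √(4491.1 + 1112.2)] / 10.00 = 14.187 s.
Horizontal: R = v_x · t = 42.694 × 14.187 = 605.7 m.

605.7 m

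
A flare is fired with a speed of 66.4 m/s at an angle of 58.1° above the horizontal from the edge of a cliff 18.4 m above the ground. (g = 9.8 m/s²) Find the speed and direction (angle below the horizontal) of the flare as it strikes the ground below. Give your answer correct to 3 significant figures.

69.1 m/s at 59.5° below the horizontal

v_x = 66.4 cos 58.1° = 35.09 m/s (constant).
|v_y| at impact = √((56.37)² + 2×9.8×18.4) = 59.48 m/s.
Speed = √(35.09² + 59.48²) = 69.1 m/s; angle = arctan(59.48/35.09) = 59.5° below horizontal.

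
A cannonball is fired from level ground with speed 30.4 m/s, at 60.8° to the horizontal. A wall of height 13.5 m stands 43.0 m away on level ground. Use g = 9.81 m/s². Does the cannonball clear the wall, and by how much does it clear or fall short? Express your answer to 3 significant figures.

Yes — it clears the wall by 22.2 m.

v_x = 30.4 cos 60.8° = 14.83 m/s; v_y0 = 30.4 sin 60.8° = 26.54 m/s.
Time to reach the wall: t = 43.0 / 14.83 = 2.900 s.
Height at that point: y = 26.54×2.900 − 4.905×2.900² = 35.71 m.
That is 35.71 − 13.5 = 22.2 m above the top of the wall, so the cannonball clears it.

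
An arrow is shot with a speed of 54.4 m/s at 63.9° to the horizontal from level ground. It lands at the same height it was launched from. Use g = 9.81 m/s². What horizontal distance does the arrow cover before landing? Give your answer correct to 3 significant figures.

For level ground, R = v₀² sin(2θ) / g.
sin(2 × 63.9°) = sin 127.8° = 0.7902.
R = (54.4)² × 0.7902 / 9.81 = 238 m.

238 m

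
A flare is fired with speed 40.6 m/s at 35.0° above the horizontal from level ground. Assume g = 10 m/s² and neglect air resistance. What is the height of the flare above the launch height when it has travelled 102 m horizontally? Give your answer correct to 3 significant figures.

v_x = 40.6 cos 35.0° = 33.26 m/s, v_y0 = 40.6 sin 35.0° = 23.29 m/s.
Time to reach x = 102 m: t = x / v_x = 102 / 33.26 = 3.067 s.
y = v_y0 t − ½ g t² = 23.29×3.067 − 5.000×3.067² = 24.4 m.

24.4 m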